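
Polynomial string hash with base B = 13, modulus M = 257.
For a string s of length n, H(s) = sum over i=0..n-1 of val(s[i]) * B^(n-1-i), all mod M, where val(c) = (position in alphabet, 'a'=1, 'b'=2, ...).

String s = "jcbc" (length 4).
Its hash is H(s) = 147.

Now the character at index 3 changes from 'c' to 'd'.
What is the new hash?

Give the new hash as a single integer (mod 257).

val('c') = 3, val('d') = 4
Position k = 3, exponent = n-1-k = 0
B^0 mod M = 13^0 mod 257 = 1
Delta = (4 - 3) * 1 mod 257 = 1
New hash = (147 + 1) mod 257 = 148

Answer: 148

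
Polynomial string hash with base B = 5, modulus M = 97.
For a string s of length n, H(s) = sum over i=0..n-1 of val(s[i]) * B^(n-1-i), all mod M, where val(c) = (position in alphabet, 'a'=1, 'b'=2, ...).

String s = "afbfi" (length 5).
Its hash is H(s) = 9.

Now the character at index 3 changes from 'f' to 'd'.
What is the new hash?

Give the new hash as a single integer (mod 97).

Answer: 96

Derivation:
val('f') = 6, val('d') = 4
Position k = 3, exponent = n-1-k = 1
B^1 mod M = 5^1 mod 97 = 5
Delta = (4 - 6) * 5 mod 97 = 87
New hash = (9 + 87) mod 97 = 96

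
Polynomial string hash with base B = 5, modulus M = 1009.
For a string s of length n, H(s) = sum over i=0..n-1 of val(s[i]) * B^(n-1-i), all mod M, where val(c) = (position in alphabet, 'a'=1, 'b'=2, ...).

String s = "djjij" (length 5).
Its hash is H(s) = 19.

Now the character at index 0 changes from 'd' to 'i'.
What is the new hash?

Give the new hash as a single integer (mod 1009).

Answer: 117

Derivation:
val('d') = 4, val('i') = 9
Position k = 0, exponent = n-1-k = 4
B^4 mod M = 5^4 mod 1009 = 625
Delta = (9 - 4) * 625 mod 1009 = 98
New hash = (19 + 98) mod 1009 = 117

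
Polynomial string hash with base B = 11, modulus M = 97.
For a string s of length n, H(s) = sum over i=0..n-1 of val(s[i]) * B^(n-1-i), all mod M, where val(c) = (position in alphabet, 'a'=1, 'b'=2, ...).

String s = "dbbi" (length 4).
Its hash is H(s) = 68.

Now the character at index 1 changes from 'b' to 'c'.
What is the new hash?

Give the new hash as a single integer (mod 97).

val('b') = 2, val('c') = 3
Position k = 1, exponent = n-1-k = 2
B^2 mod M = 11^2 mod 97 = 24
Delta = (3 - 2) * 24 mod 97 = 24
New hash = (68 + 24) mod 97 = 92

Answer: 92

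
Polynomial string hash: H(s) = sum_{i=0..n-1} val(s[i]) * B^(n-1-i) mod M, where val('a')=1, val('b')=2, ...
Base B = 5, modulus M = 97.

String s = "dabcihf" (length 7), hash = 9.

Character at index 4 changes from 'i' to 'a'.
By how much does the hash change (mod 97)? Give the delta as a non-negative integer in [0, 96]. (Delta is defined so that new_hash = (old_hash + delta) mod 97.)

Answer: 91

Derivation:
Delta formula: (val(new) - val(old)) * B^(n-1-k) mod M
  val('a') - val('i') = 1 - 9 = -8
  B^(n-1-k) = 5^2 mod 97 = 25
  Delta = -8 * 25 mod 97 = 91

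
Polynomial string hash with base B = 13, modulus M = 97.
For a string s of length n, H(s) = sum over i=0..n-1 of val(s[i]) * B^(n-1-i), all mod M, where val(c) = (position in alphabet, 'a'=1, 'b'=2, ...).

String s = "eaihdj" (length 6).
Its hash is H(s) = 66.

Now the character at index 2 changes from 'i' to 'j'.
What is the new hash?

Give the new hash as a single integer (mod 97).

Answer: 32

Derivation:
val('i') = 9, val('j') = 10
Position k = 2, exponent = n-1-k = 3
B^3 mod M = 13^3 mod 97 = 63
Delta = (10 - 9) * 63 mod 97 = 63
New hash = (66 + 63) mod 97 = 32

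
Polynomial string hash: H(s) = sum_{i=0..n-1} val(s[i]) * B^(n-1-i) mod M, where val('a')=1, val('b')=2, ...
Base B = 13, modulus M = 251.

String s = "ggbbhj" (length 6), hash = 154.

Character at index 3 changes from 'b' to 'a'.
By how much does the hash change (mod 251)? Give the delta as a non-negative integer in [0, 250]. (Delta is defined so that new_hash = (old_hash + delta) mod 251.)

Answer: 82

Derivation:
Delta formula: (val(new) - val(old)) * B^(n-1-k) mod M
  val('a') - val('b') = 1 - 2 = -1
  B^(n-1-k) = 13^2 mod 251 = 169
  Delta = -1 * 169 mod 251 = 82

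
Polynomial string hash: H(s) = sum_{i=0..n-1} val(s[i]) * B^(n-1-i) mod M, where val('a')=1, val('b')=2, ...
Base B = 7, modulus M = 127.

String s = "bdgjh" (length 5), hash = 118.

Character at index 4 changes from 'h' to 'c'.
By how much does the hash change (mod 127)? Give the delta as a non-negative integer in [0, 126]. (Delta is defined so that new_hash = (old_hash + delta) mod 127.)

Answer: 122

Derivation:
Delta formula: (val(new) - val(old)) * B^(n-1-k) mod M
  val('c') - val('h') = 3 - 8 = -5
  B^(n-1-k) = 7^0 mod 127 = 1
  Delta = -5 * 1 mod 127 = 122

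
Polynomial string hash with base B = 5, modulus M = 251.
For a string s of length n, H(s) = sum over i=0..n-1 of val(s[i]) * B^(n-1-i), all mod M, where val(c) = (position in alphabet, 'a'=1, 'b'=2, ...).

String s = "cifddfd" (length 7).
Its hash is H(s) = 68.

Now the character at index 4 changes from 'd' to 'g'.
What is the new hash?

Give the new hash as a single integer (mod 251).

Answer: 143

Derivation:
val('d') = 4, val('g') = 7
Position k = 4, exponent = n-1-k = 2
B^2 mod M = 5^2 mod 251 = 25
Delta = (7 - 4) * 25 mod 251 = 75
New hash = (68 + 75) mod 251 = 143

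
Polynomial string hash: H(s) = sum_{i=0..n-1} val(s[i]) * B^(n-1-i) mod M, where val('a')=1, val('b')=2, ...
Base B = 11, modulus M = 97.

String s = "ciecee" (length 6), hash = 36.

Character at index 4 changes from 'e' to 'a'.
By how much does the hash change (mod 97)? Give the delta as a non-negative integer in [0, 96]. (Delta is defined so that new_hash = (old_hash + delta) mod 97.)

Answer: 53

Derivation:
Delta formula: (val(new) - val(old)) * B^(n-1-k) mod M
  val('a') - val('e') = 1 - 5 = -4
  B^(n-1-k) = 11^1 mod 97 = 11
  Delta = -4 * 11 mod 97 = 53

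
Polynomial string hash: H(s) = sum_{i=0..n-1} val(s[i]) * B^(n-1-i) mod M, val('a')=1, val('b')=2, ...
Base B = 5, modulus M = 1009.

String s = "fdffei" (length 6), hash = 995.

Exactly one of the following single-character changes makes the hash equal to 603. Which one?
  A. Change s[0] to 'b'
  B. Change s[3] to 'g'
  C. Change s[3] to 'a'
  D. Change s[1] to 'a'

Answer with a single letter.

Answer: A

Derivation:
Option A: s[0]='f'->'b', delta=(2-6)*5^5 mod 1009 = 617, hash=995+617 mod 1009 = 603 <-- target
Option B: s[3]='f'->'g', delta=(7-6)*5^2 mod 1009 = 25, hash=995+25 mod 1009 = 11
Option C: s[3]='f'->'a', delta=(1-6)*5^2 mod 1009 = 884, hash=995+884 mod 1009 = 870
Option D: s[1]='d'->'a', delta=(1-4)*5^4 mod 1009 = 143, hash=995+143 mod 1009 = 129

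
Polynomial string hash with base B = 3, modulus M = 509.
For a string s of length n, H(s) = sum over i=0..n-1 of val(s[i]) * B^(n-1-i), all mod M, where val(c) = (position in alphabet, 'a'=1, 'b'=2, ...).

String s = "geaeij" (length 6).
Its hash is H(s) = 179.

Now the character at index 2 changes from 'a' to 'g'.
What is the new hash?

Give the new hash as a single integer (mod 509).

val('a') = 1, val('g') = 7
Position k = 2, exponent = n-1-k = 3
B^3 mod M = 3^3 mod 509 = 27
Delta = (7 - 1) * 27 mod 509 = 162
New hash = (179 + 162) mod 509 = 341

Answer: 341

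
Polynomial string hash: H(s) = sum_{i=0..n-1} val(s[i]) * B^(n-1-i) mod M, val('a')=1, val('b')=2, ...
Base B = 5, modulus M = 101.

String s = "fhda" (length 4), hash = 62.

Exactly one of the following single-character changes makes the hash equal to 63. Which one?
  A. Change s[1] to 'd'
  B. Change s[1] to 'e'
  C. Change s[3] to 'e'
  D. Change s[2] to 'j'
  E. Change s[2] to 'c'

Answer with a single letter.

Answer: A

Derivation:
Option A: s[1]='h'->'d', delta=(4-8)*5^2 mod 101 = 1, hash=62+1 mod 101 = 63 <-- target
Option B: s[1]='h'->'e', delta=(5-8)*5^2 mod 101 = 26, hash=62+26 mod 101 = 88
Option C: s[3]='a'->'e', delta=(5-1)*5^0 mod 101 = 4, hash=62+4 mod 101 = 66
Option D: s[2]='d'->'j', delta=(10-4)*5^1 mod 101 = 30, hash=62+30 mod 101 = 92
Option E: s[2]='d'->'c', delta=(3-4)*5^1 mod 101 = 96, hash=62+96 mod 101 = 57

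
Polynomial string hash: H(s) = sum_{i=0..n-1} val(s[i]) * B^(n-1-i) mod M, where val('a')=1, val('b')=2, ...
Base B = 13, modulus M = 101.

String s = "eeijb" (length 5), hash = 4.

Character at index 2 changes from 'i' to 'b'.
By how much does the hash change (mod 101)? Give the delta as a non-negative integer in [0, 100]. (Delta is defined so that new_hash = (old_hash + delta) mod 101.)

Delta formula: (val(new) - val(old)) * B^(n-1-k) mod M
  val('b') - val('i') = 2 - 9 = -7
  B^(n-1-k) = 13^2 mod 101 = 68
  Delta = -7 * 68 mod 101 = 29

Answer: 29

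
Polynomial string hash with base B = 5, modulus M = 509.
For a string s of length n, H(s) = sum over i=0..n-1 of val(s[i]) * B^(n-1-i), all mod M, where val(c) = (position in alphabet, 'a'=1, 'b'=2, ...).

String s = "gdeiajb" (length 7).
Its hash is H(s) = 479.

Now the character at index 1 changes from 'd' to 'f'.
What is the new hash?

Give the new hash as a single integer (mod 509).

val('d') = 4, val('f') = 6
Position k = 1, exponent = n-1-k = 5
B^5 mod M = 5^5 mod 509 = 71
Delta = (6 - 4) * 71 mod 509 = 142
New hash = (479 + 142) mod 509 = 112

Answer: 112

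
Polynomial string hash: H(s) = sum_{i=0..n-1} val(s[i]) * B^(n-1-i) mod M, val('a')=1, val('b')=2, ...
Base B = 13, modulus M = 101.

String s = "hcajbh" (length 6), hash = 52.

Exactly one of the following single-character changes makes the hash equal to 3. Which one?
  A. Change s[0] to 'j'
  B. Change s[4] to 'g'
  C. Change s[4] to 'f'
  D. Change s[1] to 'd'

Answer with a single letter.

Option A: s[0]='h'->'j', delta=(10-8)*13^5 mod 101 = 34, hash=52+34 mod 101 = 86
Option B: s[4]='b'->'g', delta=(7-2)*13^1 mod 101 = 65, hash=52+65 mod 101 = 16
Option C: s[4]='b'->'f', delta=(6-2)*13^1 mod 101 = 52, hash=52+52 mod 101 = 3 <-- target
Option D: s[1]='c'->'d', delta=(4-3)*13^4 mod 101 = 79, hash=52+79 mod 101 = 30

Answer: C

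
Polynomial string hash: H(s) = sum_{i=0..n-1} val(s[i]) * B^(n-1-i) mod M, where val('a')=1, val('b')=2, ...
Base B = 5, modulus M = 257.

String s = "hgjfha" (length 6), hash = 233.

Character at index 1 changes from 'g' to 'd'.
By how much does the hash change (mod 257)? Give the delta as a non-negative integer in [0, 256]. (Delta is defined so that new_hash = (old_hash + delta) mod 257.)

Answer: 181

Derivation:
Delta formula: (val(new) - val(old)) * B^(n-1-k) mod M
  val('d') - val('g') = 4 - 7 = -3
  B^(n-1-k) = 5^4 mod 257 = 111
  Delta = -3 * 111 mod 257 = 181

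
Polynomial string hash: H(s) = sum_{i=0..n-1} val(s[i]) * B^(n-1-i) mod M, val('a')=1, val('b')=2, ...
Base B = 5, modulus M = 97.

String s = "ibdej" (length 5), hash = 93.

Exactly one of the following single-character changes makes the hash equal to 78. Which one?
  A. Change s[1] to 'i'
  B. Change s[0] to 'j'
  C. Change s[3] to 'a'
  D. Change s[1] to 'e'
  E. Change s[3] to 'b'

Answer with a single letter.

Option A: s[1]='b'->'i', delta=(9-2)*5^3 mod 97 = 2, hash=93+2 mod 97 = 95
Option B: s[0]='i'->'j', delta=(10-9)*5^4 mod 97 = 43, hash=93+43 mod 97 = 39
Option C: s[3]='e'->'a', delta=(1-5)*5^1 mod 97 = 77, hash=93+77 mod 97 = 73
Option D: s[1]='b'->'e', delta=(5-2)*5^3 mod 97 = 84, hash=93+84 mod 97 = 80
Option E: s[3]='e'->'b', delta=(2-5)*5^1 mod 97 = 82, hash=93+82 mod 97 = 78 <-- target

Answer: E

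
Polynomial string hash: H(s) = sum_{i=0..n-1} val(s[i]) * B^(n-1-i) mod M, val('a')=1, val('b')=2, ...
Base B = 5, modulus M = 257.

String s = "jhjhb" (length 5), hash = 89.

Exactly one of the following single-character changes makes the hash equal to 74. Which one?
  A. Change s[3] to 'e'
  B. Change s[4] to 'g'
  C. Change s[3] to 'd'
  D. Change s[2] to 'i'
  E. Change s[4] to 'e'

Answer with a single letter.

Option A: s[3]='h'->'e', delta=(5-8)*5^1 mod 257 = 242, hash=89+242 mod 257 = 74 <-- target
Option B: s[4]='b'->'g', delta=(7-2)*5^0 mod 257 = 5, hash=89+5 mod 257 = 94
Option C: s[3]='h'->'d', delta=(4-8)*5^1 mod 257 = 237, hash=89+237 mod 257 = 69
Option D: s[2]='j'->'i', delta=(9-10)*5^2 mod 257 = 232, hash=89+232 mod 257 = 64
Option E: s[4]='b'->'e', delta=(5-2)*5^0 mod 257 = 3, hash=89+3 mod 257 = 92

Answer: A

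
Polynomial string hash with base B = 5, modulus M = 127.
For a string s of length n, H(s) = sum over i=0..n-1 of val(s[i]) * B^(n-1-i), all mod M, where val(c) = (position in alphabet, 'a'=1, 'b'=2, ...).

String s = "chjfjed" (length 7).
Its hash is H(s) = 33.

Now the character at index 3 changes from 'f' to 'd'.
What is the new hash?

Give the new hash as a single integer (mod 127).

Answer: 37

Derivation:
val('f') = 6, val('d') = 4
Position k = 3, exponent = n-1-k = 3
B^3 mod M = 5^3 mod 127 = 125
Delta = (4 - 6) * 125 mod 127 = 4
New hash = (33 + 4) mod 127 = 37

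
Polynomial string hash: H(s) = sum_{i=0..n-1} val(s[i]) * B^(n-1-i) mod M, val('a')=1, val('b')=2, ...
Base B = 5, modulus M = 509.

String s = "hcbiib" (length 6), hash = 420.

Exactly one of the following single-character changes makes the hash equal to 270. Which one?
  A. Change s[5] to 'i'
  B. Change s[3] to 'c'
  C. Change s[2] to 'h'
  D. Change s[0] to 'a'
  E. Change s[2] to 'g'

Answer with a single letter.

Answer: B

Derivation:
Option A: s[5]='b'->'i', delta=(9-2)*5^0 mod 509 = 7, hash=420+7 mod 509 = 427
Option B: s[3]='i'->'c', delta=(3-9)*5^2 mod 509 = 359, hash=420+359 mod 509 = 270 <-- target
Option C: s[2]='b'->'h', delta=(8-2)*5^3 mod 509 = 241, hash=420+241 mod 509 = 152
Option D: s[0]='h'->'a', delta=(1-8)*5^5 mod 509 = 12, hash=420+12 mod 509 = 432
Option E: s[2]='b'->'g', delta=(7-2)*5^3 mod 509 = 116, hash=420+116 mod 509 = 27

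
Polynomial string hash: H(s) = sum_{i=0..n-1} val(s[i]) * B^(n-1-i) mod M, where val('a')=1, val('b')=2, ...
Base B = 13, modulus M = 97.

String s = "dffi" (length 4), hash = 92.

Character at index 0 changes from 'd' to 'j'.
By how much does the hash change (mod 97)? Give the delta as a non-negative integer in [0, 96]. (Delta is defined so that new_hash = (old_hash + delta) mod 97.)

Delta formula: (val(new) - val(old)) * B^(n-1-k) mod M
  val('j') - val('d') = 10 - 4 = 6
  B^(n-1-k) = 13^3 mod 97 = 63
  Delta = 6 * 63 mod 97 = 87

Answer: 87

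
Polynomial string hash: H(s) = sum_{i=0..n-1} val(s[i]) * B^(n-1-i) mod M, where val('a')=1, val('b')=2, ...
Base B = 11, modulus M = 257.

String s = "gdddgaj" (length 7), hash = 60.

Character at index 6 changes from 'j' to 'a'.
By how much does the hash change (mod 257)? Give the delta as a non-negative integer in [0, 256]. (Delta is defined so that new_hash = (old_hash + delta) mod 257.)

Delta formula: (val(new) - val(old)) * B^(n-1-k) mod M
  val('a') - val('j') = 1 - 10 = -9
  B^(n-1-k) = 11^0 mod 257 = 1
  Delta = -9 * 1 mod 257 = 248

Answer: 248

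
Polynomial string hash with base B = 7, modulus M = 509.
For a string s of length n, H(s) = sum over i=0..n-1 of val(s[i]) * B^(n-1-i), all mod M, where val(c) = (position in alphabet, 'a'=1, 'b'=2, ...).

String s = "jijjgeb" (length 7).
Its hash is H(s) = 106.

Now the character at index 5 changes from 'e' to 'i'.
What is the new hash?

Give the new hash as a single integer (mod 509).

Answer: 134

Derivation:
val('e') = 5, val('i') = 9
Position k = 5, exponent = n-1-k = 1
B^1 mod M = 7^1 mod 509 = 7
Delta = (9 - 5) * 7 mod 509 = 28
New hash = (106 + 28) mod 509 = 134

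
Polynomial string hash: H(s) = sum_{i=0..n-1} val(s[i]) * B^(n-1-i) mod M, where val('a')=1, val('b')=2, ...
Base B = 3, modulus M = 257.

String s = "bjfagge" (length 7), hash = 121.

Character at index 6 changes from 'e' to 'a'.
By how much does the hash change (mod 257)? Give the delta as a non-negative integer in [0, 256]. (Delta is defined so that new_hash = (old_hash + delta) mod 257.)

Delta formula: (val(new) - val(old)) * B^(n-1-k) mod M
  val('a') - val('e') = 1 - 5 = -4
  B^(n-1-k) = 3^0 mod 257 = 1
  Delta = -4 * 1 mod 257 = 253

Answer: 253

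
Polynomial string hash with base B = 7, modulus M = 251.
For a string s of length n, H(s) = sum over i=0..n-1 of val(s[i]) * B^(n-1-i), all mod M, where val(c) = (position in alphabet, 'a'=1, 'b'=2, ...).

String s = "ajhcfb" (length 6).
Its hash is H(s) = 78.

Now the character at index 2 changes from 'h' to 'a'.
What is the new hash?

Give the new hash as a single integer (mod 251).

Answer: 187

Derivation:
val('h') = 8, val('a') = 1
Position k = 2, exponent = n-1-k = 3
B^3 mod M = 7^3 mod 251 = 92
Delta = (1 - 8) * 92 mod 251 = 109
New hash = (78 + 109) mod 251 = 187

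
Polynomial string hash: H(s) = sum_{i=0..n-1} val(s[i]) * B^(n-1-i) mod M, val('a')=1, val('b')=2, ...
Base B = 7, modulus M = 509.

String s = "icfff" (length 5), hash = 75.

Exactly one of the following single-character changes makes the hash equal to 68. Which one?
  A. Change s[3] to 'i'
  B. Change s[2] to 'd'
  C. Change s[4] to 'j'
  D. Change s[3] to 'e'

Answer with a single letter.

Option A: s[3]='f'->'i', delta=(9-6)*7^1 mod 509 = 21, hash=75+21 mod 509 = 96
Option B: s[2]='f'->'d', delta=(4-6)*7^2 mod 509 = 411, hash=75+411 mod 509 = 486
Option C: s[4]='f'->'j', delta=(10-6)*7^0 mod 509 = 4, hash=75+4 mod 509 = 79
Option D: s[3]='f'->'e', delta=(5-6)*7^1 mod 509 = 502, hash=75+502 mod 509 = 68 <-- target

Answer: D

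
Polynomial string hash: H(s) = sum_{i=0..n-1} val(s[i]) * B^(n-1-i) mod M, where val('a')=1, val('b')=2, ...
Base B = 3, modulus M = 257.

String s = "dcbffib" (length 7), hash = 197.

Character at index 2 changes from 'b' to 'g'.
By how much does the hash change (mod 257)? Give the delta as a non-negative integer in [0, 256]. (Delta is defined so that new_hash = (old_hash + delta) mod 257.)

Delta formula: (val(new) - val(old)) * B^(n-1-k) mod M
  val('g') - val('b') = 7 - 2 = 5
  B^(n-1-k) = 3^4 mod 257 = 81
  Delta = 5 * 81 mod 257 = 148

Answer: 148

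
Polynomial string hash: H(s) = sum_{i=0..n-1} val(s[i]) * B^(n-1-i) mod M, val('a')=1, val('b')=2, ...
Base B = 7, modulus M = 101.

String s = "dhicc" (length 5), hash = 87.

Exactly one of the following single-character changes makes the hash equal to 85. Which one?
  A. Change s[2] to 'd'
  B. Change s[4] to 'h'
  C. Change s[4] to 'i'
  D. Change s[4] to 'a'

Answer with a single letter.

Option A: s[2]='i'->'d', delta=(4-9)*7^2 mod 101 = 58, hash=87+58 mod 101 = 44
Option B: s[4]='c'->'h', delta=(8-3)*7^0 mod 101 = 5, hash=87+5 mod 101 = 92
Option C: s[4]='c'->'i', delta=(9-3)*7^0 mod 101 = 6, hash=87+6 mod 101 = 93
Option D: s[4]='c'->'a', delta=(1-3)*7^0 mod 101 = 99, hash=87+99 mod 101 = 85 <-- target

Answer: D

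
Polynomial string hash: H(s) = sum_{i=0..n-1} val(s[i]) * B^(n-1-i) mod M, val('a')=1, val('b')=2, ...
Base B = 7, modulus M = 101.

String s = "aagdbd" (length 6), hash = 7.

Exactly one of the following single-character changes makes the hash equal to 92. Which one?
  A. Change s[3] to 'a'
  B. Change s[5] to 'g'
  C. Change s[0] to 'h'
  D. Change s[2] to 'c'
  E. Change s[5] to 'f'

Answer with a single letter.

Option A: s[3]='d'->'a', delta=(1-4)*7^2 mod 101 = 55, hash=7+55 mod 101 = 62
Option B: s[5]='d'->'g', delta=(7-4)*7^0 mod 101 = 3, hash=7+3 mod 101 = 10
Option C: s[0]='a'->'h', delta=(8-1)*7^5 mod 101 = 85, hash=7+85 mod 101 = 92 <-- target
Option D: s[2]='g'->'c', delta=(3-7)*7^3 mod 101 = 42, hash=7+42 mod 101 = 49
Option E: s[5]='d'->'f', delta=(6-4)*7^0 mod 101 = 2, hash=7+2 mod 101 = 9

Answer: C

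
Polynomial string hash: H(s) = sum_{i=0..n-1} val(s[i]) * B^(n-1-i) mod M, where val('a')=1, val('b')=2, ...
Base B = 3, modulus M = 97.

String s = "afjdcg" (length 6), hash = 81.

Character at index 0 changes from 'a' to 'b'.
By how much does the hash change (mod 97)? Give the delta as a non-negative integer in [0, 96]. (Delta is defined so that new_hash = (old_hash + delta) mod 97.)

Answer: 49

Derivation:
Delta formula: (val(new) - val(old)) * B^(n-1-k) mod M
  val('b') - val('a') = 2 - 1 = 1
  B^(n-1-k) = 3^5 mod 97 = 49
  Delta = 1 * 49 mod 97 = 49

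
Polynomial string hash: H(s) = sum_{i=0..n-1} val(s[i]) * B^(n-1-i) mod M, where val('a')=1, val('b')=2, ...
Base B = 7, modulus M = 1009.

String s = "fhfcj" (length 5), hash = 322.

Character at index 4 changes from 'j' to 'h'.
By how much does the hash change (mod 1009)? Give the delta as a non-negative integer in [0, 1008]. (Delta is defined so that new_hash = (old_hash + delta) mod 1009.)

Answer: 1007

Derivation:
Delta formula: (val(new) - val(old)) * B^(n-1-k) mod M
  val('h') - val('j') = 8 - 10 = -2
  B^(n-1-k) = 7^0 mod 1009 = 1
  Delta = -2 * 1 mod 1009 = 1007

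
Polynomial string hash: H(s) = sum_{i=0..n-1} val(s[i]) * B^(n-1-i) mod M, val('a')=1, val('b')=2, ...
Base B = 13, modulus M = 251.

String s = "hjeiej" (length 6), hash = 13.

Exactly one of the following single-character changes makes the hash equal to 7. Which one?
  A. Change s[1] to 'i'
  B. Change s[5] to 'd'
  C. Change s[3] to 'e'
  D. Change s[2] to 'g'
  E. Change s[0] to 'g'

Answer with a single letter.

Answer: B

Derivation:
Option A: s[1]='j'->'i', delta=(9-10)*13^4 mod 251 = 53, hash=13+53 mod 251 = 66
Option B: s[5]='j'->'d', delta=(4-10)*13^0 mod 251 = 245, hash=13+245 mod 251 = 7 <-- target
Option C: s[3]='i'->'e', delta=(5-9)*13^2 mod 251 = 77, hash=13+77 mod 251 = 90
Option D: s[2]='e'->'g', delta=(7-5)*13^3 mod 251 = 127, hash=13+127 mod 251 = 140
Option E: s[0]='h'->'g', delta=(7-8)*13^5 mod 251 = 187, hash=13+187 mod 251 = 200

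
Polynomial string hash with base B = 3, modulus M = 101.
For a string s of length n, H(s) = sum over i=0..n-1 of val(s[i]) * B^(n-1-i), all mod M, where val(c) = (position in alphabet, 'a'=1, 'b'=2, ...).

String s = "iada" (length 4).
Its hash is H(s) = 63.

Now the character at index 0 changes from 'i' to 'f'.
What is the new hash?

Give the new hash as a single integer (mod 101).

val('i') = 9, val('f') = 6
Position k = 0, exponent = n-1-k = 3
B^3 mod M = 3^3 mod 101 = 27
Delta = (6 - 9) * 27 mod 101 = 20
New hash = (63 + 20) mod 101 = 83

Answer: 83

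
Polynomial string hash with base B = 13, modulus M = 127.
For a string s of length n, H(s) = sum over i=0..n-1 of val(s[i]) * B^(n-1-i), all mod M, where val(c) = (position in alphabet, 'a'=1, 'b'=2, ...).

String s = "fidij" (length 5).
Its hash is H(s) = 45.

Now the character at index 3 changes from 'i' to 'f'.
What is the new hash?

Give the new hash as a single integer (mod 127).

val('i') = 9, val('f') = 6
Position k = 3, exponent = n-1-k = 1
B^1 mod M = 13^1 mod 127 = 13
Delta = (6 - 9) * 13 mod 127 = 88
New hash = (45 + 88) mod 127 = 6

Answer: 6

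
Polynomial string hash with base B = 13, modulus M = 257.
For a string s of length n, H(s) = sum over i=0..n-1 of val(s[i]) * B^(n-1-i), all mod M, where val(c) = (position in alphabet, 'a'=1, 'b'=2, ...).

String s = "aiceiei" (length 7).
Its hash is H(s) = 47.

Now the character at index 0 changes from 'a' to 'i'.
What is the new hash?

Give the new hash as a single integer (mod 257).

Answer: 12

Derivation:
val('a') = 1, val('i') = 9
Position k = 0, exponent = n-1-k = 6
B^6 mod M = 13^6 mod 257 = 92
Delta = (9 - 1) * 92 mod 257 = 222
New hash = (47 + 222) mod 257 = 12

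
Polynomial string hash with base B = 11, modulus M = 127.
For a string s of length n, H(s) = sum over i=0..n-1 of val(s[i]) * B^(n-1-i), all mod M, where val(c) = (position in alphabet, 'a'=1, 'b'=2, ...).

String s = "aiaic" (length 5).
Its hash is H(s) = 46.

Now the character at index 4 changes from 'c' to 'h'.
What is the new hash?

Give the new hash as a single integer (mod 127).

val('c') = 3, val('h') = 8
Position k = 4, exponent = n-1-k = 0
B^0 mod M = 11^0 mod 127 = 1
Delta = (8 - 3) * 1 mod 127 = 5
New hash = (46 + 5) mod 127 = 51

Answer: 51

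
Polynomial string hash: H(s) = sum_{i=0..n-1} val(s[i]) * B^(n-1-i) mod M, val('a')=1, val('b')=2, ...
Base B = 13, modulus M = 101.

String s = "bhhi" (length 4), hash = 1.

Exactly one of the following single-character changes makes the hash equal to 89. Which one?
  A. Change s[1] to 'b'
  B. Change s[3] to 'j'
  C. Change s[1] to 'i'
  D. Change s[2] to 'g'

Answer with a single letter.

Answer: D

Derivation:
Option A: s[1]='h'->'b', delta=(2-8)*13^2 mod 101 = 97, hash=1+97 mod 101 = 98
Option B: s[3]='i'->'j', delta=(10-9)*13^0 mod 101 = 1, hash=1+1 mod 101 = 2
Option C: s[1]='h'->'i', delta=(9-8)*13^2 mod 101 = 68, hash=1+68 mod 101 = 69
Option D: s[2]='h'->'g', delta=(7-8)*13^1 mod 101 = 88, hash=1+88 mod 101 = 89 <-- target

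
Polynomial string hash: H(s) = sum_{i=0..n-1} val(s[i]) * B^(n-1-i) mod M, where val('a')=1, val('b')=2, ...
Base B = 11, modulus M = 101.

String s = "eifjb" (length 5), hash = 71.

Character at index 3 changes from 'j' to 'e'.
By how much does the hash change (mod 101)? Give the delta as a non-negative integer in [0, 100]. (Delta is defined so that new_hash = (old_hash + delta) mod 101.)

Answer: 46

Derivation:
Delta formula: (val(new) - val(old)) * B^(n-1-k) mod M
  val('e') - val('j') = 5 - 10 = -5
  B^(n-1-k) = 11^1 mod 101 = 11
  Delta = -5 * 11 mod 101 = 46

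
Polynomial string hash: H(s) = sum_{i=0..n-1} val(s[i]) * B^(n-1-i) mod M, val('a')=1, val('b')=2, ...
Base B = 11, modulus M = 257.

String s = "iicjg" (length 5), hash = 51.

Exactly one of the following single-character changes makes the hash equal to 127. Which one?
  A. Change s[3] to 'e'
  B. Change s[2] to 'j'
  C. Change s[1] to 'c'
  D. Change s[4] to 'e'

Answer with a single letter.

Answer: B

Derivation:
Option A: s[3]='j'->'e', delta=(5-10)*11^1 mod 257 = 202, hash=51+202 mod 257 = 253
Option B: s[2]='c'->'j', delta=(10-3)*11^2 mod 257 = 76, hash=51+76 mod 257 = 127 <-- target
Option C: s[1]='i'->'c', delta=(3-9)*11^3 mod 257 = 238, hash=51+238 mod 257 = 32
Option D: s[4]='g'->'e', delta=(5-7)*11^0 mod 257 = 255, hash=51+255 mod 257 = 49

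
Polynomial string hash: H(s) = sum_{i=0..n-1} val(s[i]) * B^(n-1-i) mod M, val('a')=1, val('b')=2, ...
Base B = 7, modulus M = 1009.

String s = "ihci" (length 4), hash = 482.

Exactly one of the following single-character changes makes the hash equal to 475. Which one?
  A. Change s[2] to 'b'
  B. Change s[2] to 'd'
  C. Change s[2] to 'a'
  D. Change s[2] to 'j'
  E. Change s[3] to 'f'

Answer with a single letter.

Option A: s[2]='c'->'b', delta=(2-3)*7^1 mod 1009 = 1002, hash=482+1002 mod 1009 = 475 <-- target
Option B: s[2]='c'->'d', delta=(4-3)*7^1 mod 1009 = 7, hash=482+7 mod 1009 = 489
Option C: s[2]='c'->'a', delta=(1-3)*7^1 mod 1009 = 995, hash=482+995 mod 1009 = 468
Option D: s[2]='c'->'j', delta=(10-3)*7^1 mod 1009 = 49, hash=482+49 mod 1009 = 531
Option E: s[3]='i'->'f', delta=(6-9)*7^0 mod 1009 = 1006, hash=482+1006 mod 1009 = 479

Answer: A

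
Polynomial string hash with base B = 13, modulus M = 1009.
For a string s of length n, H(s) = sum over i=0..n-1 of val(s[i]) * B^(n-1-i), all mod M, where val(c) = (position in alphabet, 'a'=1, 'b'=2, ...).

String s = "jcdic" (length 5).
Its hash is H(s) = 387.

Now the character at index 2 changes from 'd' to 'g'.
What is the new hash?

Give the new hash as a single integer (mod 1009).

Answer: 894

Derivation:
val('d') = 4, val('g') = 7
Position k = 2, exponent = n-1-k = 2
B^2 mod M = 13^2 mod 1009 = 169
Delta = (7 - 4) * 169 mod 1009 = 507
New hash = (387 + 507) mod 1009 = 894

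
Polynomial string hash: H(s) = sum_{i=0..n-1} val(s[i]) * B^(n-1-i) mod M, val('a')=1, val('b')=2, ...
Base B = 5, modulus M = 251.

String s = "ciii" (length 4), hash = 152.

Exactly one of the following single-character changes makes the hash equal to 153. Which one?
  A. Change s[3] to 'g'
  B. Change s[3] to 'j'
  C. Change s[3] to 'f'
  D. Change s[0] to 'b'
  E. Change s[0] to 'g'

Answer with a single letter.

Answer: B

Derivation:
Option A: s[3]='i'->'g', delta=(7-9)*5^0 mod 251 = 249, hash=152+249 mod 251 = 150
Option B: s[3]='i'->'j', delta=(10-9)*5^0 mod 251 = 1, hash=152+1 mod 251 = 153 <-- target
Option C: s[3]='i'->'f', delta=(6-9)*5^0 mod 251 = 248, hash=152+248 mod 251 = 149
Option D: s[0]='c'->'b', delta=(2-3)*5^3 mod 251 = 126, hash=152+126 mod 251 = 27
Option E: s[0]='c'->'g', delta=(7-3)*5^3 mod 251 = 249, hash=152+249 mod 251 = 150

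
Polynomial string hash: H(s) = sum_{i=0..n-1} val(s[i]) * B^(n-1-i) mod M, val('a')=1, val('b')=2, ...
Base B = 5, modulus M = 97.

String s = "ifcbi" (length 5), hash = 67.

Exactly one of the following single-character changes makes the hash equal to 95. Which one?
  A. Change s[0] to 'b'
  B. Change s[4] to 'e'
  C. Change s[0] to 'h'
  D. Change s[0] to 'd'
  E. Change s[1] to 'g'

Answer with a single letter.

Answer: E

Derivation:
Option A: s[0]='i'->'b', delta=(2-9)*5^4 mod 97 = 87, hash=67+87 mod 97 = 57
Option B: s[4]='i'->'e', delta=(5-9)*5^0 mod 97 = 93, hash=67+93 mod 97 = 63
Option C: s[0]='i'->'h', delta=(8-9)*5^4 mod 97 = 54, hash=67+54 mod 97 = 24
Option D: s[0]='i'->'d', delta=(4-9)*5^4 mod 97 = 76, hash=67+76 mod 97 = 46
Option E: s[1]='f'->'g', delta=(7-6)*5^3 mod 97 = 28, hash=67+28 mod 97 = 95 <-- target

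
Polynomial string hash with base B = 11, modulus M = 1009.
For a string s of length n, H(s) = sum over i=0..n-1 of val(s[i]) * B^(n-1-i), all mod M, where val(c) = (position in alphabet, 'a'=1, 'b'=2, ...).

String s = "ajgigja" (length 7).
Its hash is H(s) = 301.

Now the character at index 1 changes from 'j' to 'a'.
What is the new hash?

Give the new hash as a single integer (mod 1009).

Answer: 775

Derivation:
val('j') = 10, val('a') = 1
Position k = 1, exponent = n-1-k = 5
B^5 mod M = 11^5 mod 1009 = 620
Delta = (1 - 10) * 620 mod 1009 = 474
New hash = (301 + 474) mod 1009 = 775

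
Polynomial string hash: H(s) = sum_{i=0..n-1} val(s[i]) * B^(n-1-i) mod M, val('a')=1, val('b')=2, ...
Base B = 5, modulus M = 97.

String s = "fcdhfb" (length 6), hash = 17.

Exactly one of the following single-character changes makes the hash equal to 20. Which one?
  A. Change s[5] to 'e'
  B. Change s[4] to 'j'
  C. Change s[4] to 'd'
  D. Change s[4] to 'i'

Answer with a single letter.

Answer: A

Derivation:
Option A: s[5]='b'->'e', delta=(5-2)*5^0 mod 97 = 3, hash=17+3 mod 97 = 20 <-- target
Option B: s[4]='f'->'j', delta=(10-6)*5^1 mod 97 = 20, hash=17+20 mod 97 = 37
Option C: s[4]='f'->'d', delta=(4-6)*5^1 mod 97 = 87, hash=17+87 mod 97 = 7
Option D: s[4]='f'->'i', delta=(9-6)*5^1 mod 97 = 15, hash=17+15 mod 97 = 32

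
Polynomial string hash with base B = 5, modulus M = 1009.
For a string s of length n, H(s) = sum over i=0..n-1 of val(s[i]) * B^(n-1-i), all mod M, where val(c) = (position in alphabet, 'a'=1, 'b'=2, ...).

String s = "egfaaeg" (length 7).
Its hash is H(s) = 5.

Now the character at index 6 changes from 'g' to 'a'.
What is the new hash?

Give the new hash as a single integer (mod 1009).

val('g') = 7, val('a') = 1
Position k = 6, exponent = n-1-k = 0
B^0 mod M = 5^0 mod 1009 = 1
Delta = (1 - 7) * 1 mod 1009 = 1003
New hash = (5 + 1003) mod 1009 = 1008

Answer: 1008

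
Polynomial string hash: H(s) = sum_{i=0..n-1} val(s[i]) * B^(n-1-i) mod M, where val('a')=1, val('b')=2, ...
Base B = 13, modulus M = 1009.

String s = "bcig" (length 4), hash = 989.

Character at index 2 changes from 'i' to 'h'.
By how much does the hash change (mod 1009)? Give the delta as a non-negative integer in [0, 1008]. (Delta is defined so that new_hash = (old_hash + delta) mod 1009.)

Delta formula: (val(new) - val(old)) * B^(n-1-k) mod M
  val('h') - val('i') = 8 - 9 = -1
  B^(n-1-k) = 13^1 mod 1009 = 13
  Delta = -1 * 13 mod 1009 = 996

Answer: 996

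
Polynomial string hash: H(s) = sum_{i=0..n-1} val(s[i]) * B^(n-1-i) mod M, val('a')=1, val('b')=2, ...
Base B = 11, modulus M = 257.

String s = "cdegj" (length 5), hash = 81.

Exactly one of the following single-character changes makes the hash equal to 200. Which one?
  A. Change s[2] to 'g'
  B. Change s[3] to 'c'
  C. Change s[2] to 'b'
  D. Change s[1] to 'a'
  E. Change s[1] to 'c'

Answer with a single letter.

Answer: D

Derivation:
Option A: s[2]='e'->'g', delta=(7-5)*11^2 mod 257 = 242, hash=81+242 mod 257 = 66
Option B: s[3]='g'->'c', delta=(3-7)*11^1 mod 257 = 213, hash=81+213 mod 257 = 37
Option C: s[2]='e'->'b', delta=(2-5)*11^2 mod 257 = 151, hash=81+151 mod 257 = 232
Option D: s[1]='d'->'a', delta=(1-4)*11^3 mod 257 = 119, hash=81+119 mod 257 = 200 <-- target
Option E: s[1]='d'->'c', delta=(3-4)*11^3 mod 257 = 211, hash=81+211 mod 257 = 35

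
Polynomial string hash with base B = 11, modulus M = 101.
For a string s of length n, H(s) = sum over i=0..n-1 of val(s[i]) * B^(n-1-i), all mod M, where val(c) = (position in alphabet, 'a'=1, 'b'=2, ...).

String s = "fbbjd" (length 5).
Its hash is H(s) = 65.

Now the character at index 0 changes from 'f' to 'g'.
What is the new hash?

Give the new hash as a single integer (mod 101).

val('f') = 6, val('g') = 7
Position k = 0, exponent = n-1-k = 4
B^4 mod M = 11^4 mod 101 = 97
Delta = (7 - 6) * 97 mod 101 = 97
New hash = (65 + 97) mod 101 = 61

Answer: 61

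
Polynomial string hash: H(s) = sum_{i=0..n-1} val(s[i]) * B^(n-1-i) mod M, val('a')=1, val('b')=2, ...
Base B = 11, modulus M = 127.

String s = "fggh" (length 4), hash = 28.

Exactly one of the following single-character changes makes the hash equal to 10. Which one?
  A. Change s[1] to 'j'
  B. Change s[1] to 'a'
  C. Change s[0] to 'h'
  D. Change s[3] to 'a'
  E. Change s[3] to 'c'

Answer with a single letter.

Option A: s[1]='g'->'j', delta=(10-7)*11^2 mod 127 = 109, hash=28+109 mod 127 = 10 <-- target
Option B: s[1]='g'->'a', delta=(1-7)*11^2 mod 127 = 36, hash=28+36 mod 127 = 64
Option C: s[0]='f'->'h', delta=(8-6)*11^3 mod 127 = 122, hash=28+122 mod 127 = 23
Option D: s[3]='h'->'a', delta=(1-8)*11^0 mod 127 = 120, hash=28+120 mod 127 = 21
Option E: s[3]='h'->'c', delta=(3-8)*11^0 mod 127 = 122, hash=28+122 mod 127 = 23

Answer: A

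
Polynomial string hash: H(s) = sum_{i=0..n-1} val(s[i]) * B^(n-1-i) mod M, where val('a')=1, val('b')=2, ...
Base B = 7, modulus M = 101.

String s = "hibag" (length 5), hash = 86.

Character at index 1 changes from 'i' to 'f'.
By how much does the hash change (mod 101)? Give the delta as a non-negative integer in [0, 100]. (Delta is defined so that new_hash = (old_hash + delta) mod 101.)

Answer: 82

Derivation:
Delta formula: (val(new) - val(old)) * B^(n-1-k) mod M
  val('f') - val('i') = 6 - 9 = -3
  B^(n-1-k) = 7^3 mod 101 = 40
  Delta = -3 * 40 mod 101 = 82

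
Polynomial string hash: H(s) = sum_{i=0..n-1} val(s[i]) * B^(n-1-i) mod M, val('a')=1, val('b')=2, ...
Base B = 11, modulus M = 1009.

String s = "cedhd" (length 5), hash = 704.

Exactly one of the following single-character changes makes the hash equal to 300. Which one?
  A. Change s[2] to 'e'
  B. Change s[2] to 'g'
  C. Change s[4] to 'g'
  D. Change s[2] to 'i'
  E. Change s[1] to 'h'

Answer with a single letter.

Answer: D

Derivation:
Option A: s[2]='d'->'e', delta=(5-4)*11^2 mod 1009 = 121, hash=704+121 mod 1009 = 825
Option B: s[2]='d'->'g', delta=(7-4)*11^2 mod 1009 = 363, hash=704+363 mod 1009 = 58
Option C: s[4]='d'->'g', delta=(7-4)*11^0 mod 1009 = 3, hash=704+3 mod 1009 = 707
Option D: s[2]='d'->'i', delta=(9-4)*11^2 mod 1009 = 605, hash=704+605 mod 1009 = 300 <-- target
Option E: s[1]='e'->'h', delta=(8-5)*11^3 mod 1009 = 966, hash=704+966 mod 1009 = 661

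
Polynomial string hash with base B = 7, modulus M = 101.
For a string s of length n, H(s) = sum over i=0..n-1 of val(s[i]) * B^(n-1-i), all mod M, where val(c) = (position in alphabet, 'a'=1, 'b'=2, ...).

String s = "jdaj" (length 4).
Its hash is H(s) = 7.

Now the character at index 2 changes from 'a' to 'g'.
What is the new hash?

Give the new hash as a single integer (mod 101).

Answer: 49

Derivation:
val('a') = 1, val('g') = 7
Position k = 2, exponent = n-1-k = 1
B^1 mod M = 7^1 mod 101 = 7
Delta = (7 - 1) * 7 mod 101 = 42
New hash = (7 + 42) mod 101 = 49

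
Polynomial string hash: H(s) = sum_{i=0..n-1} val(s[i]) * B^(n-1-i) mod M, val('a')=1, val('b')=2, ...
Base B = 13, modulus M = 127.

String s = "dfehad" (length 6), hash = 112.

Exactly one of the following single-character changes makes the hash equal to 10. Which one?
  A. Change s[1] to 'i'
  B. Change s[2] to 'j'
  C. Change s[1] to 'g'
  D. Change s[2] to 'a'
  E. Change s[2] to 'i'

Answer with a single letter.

Option A: s[1]='f'->'i', delta=(9-6)*13^4 mod 127 = 85, hash=112+85 mod 127 = 70
Option B: s[2]='e'->'j', delta=(10-5)*13^3 mod 127 = 63, hash=112+63 mod 127 = 48
Option C: s[1]='f'->'g', delta=(7-6)*13^4 mod 127 = 113, hash=112+113 mod 127 = 98
Option D: s[2]='e'->'a', delta=(1-5)*13^3 mod 127 = 102, hash=112+102 mod 127 = 87
Option E: s[2]='e'->'i', delta=(9-5)*13^3 mod 127 = 25, hash=112+25 mod 127 = 10 <-- target

Answer: E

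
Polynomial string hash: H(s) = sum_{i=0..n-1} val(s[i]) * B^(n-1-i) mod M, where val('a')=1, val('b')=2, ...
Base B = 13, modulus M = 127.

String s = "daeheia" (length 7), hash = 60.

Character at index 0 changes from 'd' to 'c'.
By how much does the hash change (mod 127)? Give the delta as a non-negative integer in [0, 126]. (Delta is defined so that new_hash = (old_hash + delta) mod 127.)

Delta formula: (val(new) - val(old)) * B^(n-1-k) mod M
  val('c') - val('d') = 3 - 4 = -1
  B^(n-1-k) = 13^6 mod 127 = 47
  Delta = -1 * 47 mod 127 = 80

Answer: 80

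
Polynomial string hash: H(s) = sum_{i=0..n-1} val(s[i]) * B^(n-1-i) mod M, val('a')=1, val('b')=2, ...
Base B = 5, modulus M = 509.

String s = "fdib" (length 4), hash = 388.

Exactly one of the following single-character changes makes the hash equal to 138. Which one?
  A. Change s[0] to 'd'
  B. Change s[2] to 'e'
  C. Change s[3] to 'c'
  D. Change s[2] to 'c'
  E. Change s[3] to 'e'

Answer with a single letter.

Answer: A

Derivation:
Option A: s[0]='f'->'d', delta=(4-6)*5^3 mod 509 = 259, hash=388+259 mod 509 = 138 <-- target
Option B: s[2]='i'->'e', delta=(5-9)*5^1 mod 509 = 489, hash=388+489 mod 509 = 368
Option C: s[3]='b'->'c', delta=(3-2)*5^0 mod 509 = 1, hash=388+1 mod 509 = 389
Option D: s[2]='i'->'c', delta=(3-9)*5^1 mod 509 = 479, hash=388+479 mod 509 = 358
Option E: s[3]='b'->'e', delta=(5-2)*5^0 mod 509 = 3, hash=388+3 mod 509 = 391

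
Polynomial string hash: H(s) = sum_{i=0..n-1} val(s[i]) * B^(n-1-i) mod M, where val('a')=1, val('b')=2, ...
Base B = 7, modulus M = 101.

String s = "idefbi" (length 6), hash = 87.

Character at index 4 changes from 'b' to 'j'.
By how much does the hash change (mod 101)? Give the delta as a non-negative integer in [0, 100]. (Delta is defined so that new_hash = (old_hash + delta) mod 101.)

Delta formula: (val(new) - val(old)) * B^(n-1-k) mod M
  val('j') - val('b') = 10 - 2 = 8
  B^(n-1-k) = 7^1 mod 101 = 7
  Delta = 8 * 7 mod 101 = 56

Answer: 56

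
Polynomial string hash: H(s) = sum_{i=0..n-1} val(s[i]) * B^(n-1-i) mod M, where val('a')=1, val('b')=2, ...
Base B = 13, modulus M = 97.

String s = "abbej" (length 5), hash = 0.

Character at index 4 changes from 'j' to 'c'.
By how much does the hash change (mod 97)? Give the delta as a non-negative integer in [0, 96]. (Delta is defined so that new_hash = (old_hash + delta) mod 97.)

Delta formula: (val(new) - val(old)) * B^(n-1-k) mod M
  val('c') - val('j') = 3 - 10 = -7
  B^(n-1-k) = 13^0 mod 97 = 1
  Delta = -7 * 1 mod 97 = 90

Answer: 90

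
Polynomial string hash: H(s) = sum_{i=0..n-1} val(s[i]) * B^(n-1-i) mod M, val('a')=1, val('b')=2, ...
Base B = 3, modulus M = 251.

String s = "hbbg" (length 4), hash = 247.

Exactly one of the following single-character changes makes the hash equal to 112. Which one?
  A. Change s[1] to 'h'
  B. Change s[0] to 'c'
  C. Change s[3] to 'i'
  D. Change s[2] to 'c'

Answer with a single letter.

Option A: s[1]='b'->'h', delta=(8-2)*3^2 mod 251 = 54, hash=247+54 mod 251 = 50
Option B: s[0]='h'->'c', delta=(3-8)*3^3 mod 251 = 116, hash=247+116 mod 251 = 112 <-- target
Option C: s[3]='g'->'i', delta=(9-7)*3^0 mod 251 = 2, hash=247+2 mod 251 = 249
Option D: s[2]='b'->'c', delta=(3-2)*3^1 mod 251 = 3, hash=247+3 mod 251 = 250

Answer: B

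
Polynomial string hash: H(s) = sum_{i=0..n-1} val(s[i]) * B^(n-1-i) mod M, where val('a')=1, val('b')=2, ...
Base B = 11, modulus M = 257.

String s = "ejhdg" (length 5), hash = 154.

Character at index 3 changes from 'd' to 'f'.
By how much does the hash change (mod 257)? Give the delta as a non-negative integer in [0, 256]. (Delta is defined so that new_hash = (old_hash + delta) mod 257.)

Delta formula: (val(new) - val(old)) * B^(n-1-k) mod M
  val('f') - val('d') = 6 - 4 = 2
  B^(n-1-k) = 11^1 mod 257 = 11
  Delta = 2 * 11 mod 257 = 22

Answer: 22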